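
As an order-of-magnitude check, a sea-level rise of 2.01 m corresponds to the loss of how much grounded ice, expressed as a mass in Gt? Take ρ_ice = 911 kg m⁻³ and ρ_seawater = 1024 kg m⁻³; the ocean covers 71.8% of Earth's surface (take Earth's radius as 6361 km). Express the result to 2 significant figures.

Required water volume = Δh × A = 2.01 m × 3.65×10^14 m² = 7.338×10^14 m³.
ρ_w = 1024 kg m⁻³, so the mass of water = 7.338×10^14 m³ × 1024 kg m⁻³ = 7.514×10^17 kg = 7.5×10^5 Gt (and the same mass of ice, by conservation).

≈ 7.5×10^5 Gt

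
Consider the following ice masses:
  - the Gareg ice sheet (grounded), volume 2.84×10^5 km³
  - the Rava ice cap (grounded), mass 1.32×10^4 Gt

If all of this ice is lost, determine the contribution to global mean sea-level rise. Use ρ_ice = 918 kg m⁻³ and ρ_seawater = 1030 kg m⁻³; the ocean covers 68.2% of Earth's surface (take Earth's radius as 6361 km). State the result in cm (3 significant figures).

≈ 76.7 cm

Gareg: 2.84×10^5 km³ × (918/1030) = 2.531×10^5 km³ of water.
Rava: 1.32×10^4 Gt = 1.320×10^16 kg; dividing by ρ_w = 1030 kg m⁻³ gives 1.282×10^13 m³ of water.
Total added water ≈ 2.659×10^14 m³ over 3.47×10^14 m² → Δh = 0.767 m = 76.7 cm.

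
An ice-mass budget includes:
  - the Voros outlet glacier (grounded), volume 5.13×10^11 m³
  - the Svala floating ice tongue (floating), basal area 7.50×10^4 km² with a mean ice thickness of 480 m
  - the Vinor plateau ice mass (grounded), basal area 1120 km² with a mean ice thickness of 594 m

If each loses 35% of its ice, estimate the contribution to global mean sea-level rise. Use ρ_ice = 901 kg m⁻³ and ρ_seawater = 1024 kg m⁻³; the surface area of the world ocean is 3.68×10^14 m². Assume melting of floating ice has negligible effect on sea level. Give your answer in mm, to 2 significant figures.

≈ 0.99 mm

Voros: 0.35 × 5.13×10^11 m³ × (901/1024) = 1.580×10^11 m³ of water.
The Svala floating ice tongue is floating and already displaces its own weight of water, so its melt adds essentially nothing to sea level.
Vinor: ice volume = 1120 km² × 594 m = 665.3 km³; 0.35 × 665.3 × (901/1024) = 204.9 km³ of water.
Total added water ≈ 3.629×10^11 m³ over 3.68×10^14 m² → Δh = 9.86×10^-4 m = 0.99 mm.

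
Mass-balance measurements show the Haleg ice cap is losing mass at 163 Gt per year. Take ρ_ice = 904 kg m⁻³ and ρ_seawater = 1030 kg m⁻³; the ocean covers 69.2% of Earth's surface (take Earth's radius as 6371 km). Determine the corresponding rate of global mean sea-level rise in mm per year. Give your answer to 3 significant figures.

≈ 0.448 mm/yr

ρ_w = 1030 kg m⁻³. Annual water volume added = 163 Gt / ρ_w = 1.630×10^14 kg / 1030 kg m⁻³ = 1.583×10^11 m³.
Δh per year = 1.583×10^11 / 3.53×10^14 = 4.48×10^-4 m = 0.448 mm.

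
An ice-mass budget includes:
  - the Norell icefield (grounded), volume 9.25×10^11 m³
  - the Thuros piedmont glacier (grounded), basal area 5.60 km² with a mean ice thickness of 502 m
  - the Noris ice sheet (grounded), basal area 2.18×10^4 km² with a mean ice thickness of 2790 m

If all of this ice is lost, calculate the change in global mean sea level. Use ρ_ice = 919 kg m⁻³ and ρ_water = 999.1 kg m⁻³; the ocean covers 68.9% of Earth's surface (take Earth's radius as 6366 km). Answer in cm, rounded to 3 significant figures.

≈ 16.2 cm

Norell: 9.25×10^11 m³ × (919/999.1) = 8.508×10^11 m³ of water.
Thuros: ice volume = 5.60 km² × 502 m = 2.811 km³; 2.811 × (919/999.1) = 2.586 km³ of water.
Noris: ice volume = 2.18×10^4 km² × 2790 m = 6.082×10^4 km³; 6.082×10^4 × (919/999.1) = 5.595×10^4 km³ of water.
Total added water ≈ 5.680×10^13 m³ over 3.51×10^14 m² → Δh = 0.162 m = 16.2 cm.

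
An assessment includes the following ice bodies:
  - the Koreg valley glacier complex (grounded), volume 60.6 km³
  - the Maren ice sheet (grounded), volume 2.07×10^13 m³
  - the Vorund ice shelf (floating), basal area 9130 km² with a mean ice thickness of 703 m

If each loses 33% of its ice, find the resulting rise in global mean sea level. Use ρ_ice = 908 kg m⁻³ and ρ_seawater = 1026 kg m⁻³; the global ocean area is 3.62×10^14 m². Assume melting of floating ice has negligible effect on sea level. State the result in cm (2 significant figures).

Koreg: 0.33 × 60.6 km³ × (908/1026) = 17.70 km³ of water.
Maren: 0.33 × 2.07×10^13 m³ × (908/1026) = 6.045×10^12 m³ of water.
The Vorund ice shelf is floating and already displaces its own weight of water, so its melt adds essentially nothing to sea level.
Total added water ≈ 6.063×10^12 m³ over 3.62×10^14 m² → Δh = 0.0167 m = 1.7 cm.

≈ 1.7 cm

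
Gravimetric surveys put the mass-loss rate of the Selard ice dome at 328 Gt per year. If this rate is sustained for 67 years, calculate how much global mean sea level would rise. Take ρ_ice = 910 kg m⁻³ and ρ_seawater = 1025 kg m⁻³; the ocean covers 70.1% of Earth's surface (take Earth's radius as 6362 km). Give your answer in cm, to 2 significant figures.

≈ 6.0 cm

Total mass lost = 328 Gt/yr × 67 yr = 2.198×10^4 Gt = 2.198×10^16 kg.
ρ_w = 1025 kg m⁻³, so water volume = 2.198×10^16 / 1025 = 2.144×10^13 m³.
Δh = 2.144×10^13 / 3.57×10^14 = 0.0601 m = 6.0 cm.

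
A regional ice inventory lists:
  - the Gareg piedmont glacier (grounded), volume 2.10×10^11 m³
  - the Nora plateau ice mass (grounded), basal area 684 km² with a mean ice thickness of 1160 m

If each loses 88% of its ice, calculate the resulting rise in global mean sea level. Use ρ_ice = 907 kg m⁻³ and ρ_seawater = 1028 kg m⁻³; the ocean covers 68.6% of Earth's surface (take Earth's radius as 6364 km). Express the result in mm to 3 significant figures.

≈ 2.23 mm

Gareg: 0.88 × 2.10×10^11 m³ × (907/1028) = 1.630×10^11 m³ of water.
Nora: ice volume = 684 km² × 1160 m = 793.4 km³; 0.88 × 793.4 × (907/1028) = 616.0 km³ of water.
Total added water ≈ 7.791×10^11 m³ over 3.49×10^14 m² → Δh = 2.23×10^-3 m = 2.23 mm.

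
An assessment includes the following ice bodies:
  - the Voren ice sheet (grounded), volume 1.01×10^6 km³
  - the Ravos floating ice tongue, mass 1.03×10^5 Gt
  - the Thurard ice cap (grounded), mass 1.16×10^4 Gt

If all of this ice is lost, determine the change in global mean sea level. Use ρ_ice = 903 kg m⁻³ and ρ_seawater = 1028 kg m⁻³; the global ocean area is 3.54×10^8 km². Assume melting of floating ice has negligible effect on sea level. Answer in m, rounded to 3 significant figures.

≈ 2.54 m

Voren: 1.01×10^6 km³ × (903/1028) = 8.872×10^5 km³ of water.
The Ravos floating ice tongue is floating and already displaces its own weight of water, so its melt adds essentially nothing to sea level.
Thurard: 1.16×10^4 Gt = 1.160×10^16 kg; dividing by ρ_w = 1028 kg m⁻³ gives 1.128×10^13 m³ of water.
Total added water ≈ 8.985×10^14 m³ over 3.54×10^14 m² → Δh = 2.54 m.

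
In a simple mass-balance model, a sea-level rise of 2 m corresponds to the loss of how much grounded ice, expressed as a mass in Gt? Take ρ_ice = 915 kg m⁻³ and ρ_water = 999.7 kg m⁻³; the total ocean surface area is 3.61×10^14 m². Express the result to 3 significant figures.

≈ 7.22×10^5 Gt

Required water volume = Δh × A = 2 m × 3.61×10^14 m² = 7.220×10^14 m³.
ρ_w = 999.7 kg m⁻³, so the mass of water = 7.220×10^14 m³ × 999.7 kg m⁻³ = 7.218×10^17 kg = 7.22×10^5 Gt (and the same mass of ice, by conservation).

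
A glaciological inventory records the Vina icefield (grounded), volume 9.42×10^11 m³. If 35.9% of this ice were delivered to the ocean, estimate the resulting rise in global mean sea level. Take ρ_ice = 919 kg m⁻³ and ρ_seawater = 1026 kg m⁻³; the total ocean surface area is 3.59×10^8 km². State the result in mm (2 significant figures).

≈ 0.84 mm

Vina: 0.359 × 9.42×10^11 m³ × (919/1026) = 3.029×10^11 m³ of water.
Spread over 3.59×10^14 m² of ocean, Δh = 3.029×10^11 / 3.59×10^14 = 8.44×10^-4 m = 0.84 mm.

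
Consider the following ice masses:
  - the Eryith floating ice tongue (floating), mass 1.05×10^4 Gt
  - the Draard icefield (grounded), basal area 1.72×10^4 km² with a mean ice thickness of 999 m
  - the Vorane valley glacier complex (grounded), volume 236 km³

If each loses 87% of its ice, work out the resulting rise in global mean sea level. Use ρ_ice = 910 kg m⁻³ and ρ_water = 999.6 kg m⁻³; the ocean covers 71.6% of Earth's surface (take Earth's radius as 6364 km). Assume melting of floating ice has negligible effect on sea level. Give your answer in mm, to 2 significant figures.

≈ 38 mm

The Eryith floating ice tongue is floating and already displaces its own weight of water, so its melt adds essentially nothing to sea level.
Draard: ice volume = 1.72×10^4 km² × 999 m = 1.718×10^4 km³; 0.87 × 1.718×10^4 × (910/999.6) = 1.361×10^4 km³ of water.
Vorane: 0.87 × 236 km³ × (910/999.6) = 186.9 km³ of water.
Total added water ≈ 1.380×10^13 m³ over 3.64×10^14 m² → Δh = 0.0379 m = 38 mm.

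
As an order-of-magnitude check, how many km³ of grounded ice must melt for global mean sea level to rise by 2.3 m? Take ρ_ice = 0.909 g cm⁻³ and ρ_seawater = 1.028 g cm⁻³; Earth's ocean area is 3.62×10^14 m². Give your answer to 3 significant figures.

≈ 9.42×10^5 km³

Required water volume = Δh × A = 2.3 m × 3.62×10^14 m² = 8.326×10^14 m³ = 8.326×10^5 km³.
Ice volume = water volume × ρ_w/ρ_ice = 8.326×10^5 × 1028/909 = 9.42×10^5 km³.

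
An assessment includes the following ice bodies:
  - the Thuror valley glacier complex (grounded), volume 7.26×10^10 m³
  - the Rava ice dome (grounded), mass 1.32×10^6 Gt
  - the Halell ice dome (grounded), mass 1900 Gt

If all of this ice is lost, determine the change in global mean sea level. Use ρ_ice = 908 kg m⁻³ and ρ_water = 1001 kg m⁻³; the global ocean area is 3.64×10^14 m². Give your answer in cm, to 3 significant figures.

≈ 363 cm

Thuror: 7.26×10^10 m³ × (908/1001) = 6.585×10^10 m³ of water.
Rava: 1.32×10^6 Gt = 1.320×10^18 kg; dividing by ρ_w = 1001 kg m⁻³ gives 1.319×10^15 m³ of water.
Halell: 1900 Gt = 1.900×10^15 kg; dividing by ρ_w = 1001 kg m⁻³ gives 1.898×10^12 m³ of water.
Total added water ≈ 1.321×10^15 m³ over 3.64×10^14 m² → Δh = 3.63 m = 363 cm.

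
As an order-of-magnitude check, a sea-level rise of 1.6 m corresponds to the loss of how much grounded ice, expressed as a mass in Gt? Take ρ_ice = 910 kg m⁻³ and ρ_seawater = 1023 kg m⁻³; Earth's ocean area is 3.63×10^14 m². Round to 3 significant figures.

Required water volume = Δh × A = 1.6 m × 3.63×10^14 m² = 5.808×10^14 m³.
ρ_w = 1023 kg m⁻³, so the mass of water = 5.808×10^14 m³ × 1023 kg m⁻³ = 5.942×10^17 kg = 5.94×10^5 Gt (and the same mass of ice, by conservation).

≈ 5.94×10^5 Gt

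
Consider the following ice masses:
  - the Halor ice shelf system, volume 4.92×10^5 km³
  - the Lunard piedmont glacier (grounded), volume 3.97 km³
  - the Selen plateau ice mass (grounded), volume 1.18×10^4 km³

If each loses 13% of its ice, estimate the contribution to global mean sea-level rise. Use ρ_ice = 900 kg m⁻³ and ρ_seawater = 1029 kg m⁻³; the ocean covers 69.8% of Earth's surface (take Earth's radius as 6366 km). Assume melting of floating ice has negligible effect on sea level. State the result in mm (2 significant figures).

≈ 3.8 mm

The Halor ice shelf system is floating and already displaces its own weight of water, so its melt adds essentially nothing to sea level.
Lunard: 0.13 × 3.97 km³ × (900/1029) = 0.4514 km³ of water.
Selen: 0.13 × 1.18×10^4 km³ × (900/1029) = 1342 km³ of water.
Total added water ≈ 1.342×10^12 m³ over 3.55×10^14 m² → Δh = 3.78×10^-3 m = 3.8 mm.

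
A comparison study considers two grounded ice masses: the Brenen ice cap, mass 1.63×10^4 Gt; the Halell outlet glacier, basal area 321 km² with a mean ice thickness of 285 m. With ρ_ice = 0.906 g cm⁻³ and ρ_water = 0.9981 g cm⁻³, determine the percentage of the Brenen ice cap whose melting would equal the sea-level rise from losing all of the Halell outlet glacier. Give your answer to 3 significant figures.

≈ 0.508 %

Equal sea-level rise means equal mass of meltwater, i.e. equal mass of ice lost.
Ice mass of Halell: 8.289×10^13 kg; ice mass of Brenen: 1.630×10^16 kg.
Fraction required = 8.289×10^13 / 1.630×10^16 = 5.08×10^-3 → 0.508 %.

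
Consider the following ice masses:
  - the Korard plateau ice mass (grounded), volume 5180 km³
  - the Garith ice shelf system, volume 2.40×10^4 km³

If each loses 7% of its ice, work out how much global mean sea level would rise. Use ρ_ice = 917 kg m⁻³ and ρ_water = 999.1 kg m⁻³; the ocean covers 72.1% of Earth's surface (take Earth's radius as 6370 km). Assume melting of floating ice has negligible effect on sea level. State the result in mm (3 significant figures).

Korard: 0.07 × 5180 km³ × (917/999.1) = 332.8 km³ of water.
The Garith ice shelf system is floating and already displaces its own weight of water, so its melt adds essentially nothing to sea level.
Total added water ≈ 3.328×10^11 m³ over 3.68×10^14 m² → Δh = 9.05×10^-4 m = 0.905 mm.

≈ 0.905 mm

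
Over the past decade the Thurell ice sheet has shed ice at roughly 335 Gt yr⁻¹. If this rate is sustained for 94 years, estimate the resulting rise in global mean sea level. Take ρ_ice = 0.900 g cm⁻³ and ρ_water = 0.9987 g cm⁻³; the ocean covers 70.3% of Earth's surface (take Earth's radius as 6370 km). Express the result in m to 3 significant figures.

≈ 0.0880 m

Total mass lost = 335 Gt/yr × 94 yr = 3.149×10^4 Gt = 3.149×10^16 kg.
ρ_w = 0.9987 g cm⁻³ = 998.7 kg m⁻³, so water volume = 3.149×10^16 / 998.7 = 3.153×10^13 m³.
Δh = 3.153×10^13 / 3.58×10^14 = 0.0880 m.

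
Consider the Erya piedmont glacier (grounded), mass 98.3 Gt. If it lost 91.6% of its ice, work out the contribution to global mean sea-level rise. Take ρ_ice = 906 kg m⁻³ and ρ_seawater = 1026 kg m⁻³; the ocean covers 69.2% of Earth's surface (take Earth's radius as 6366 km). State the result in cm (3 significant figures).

Erya: 0.916 × 98.3 Gt = 9.004×10^13 kg; dividing by ρ_w = 1026 kg m⁻³ gives 8.776×10^10 m³ of water.
Spread over 3.52×10^14 m² of ocean, Δh = 8.776×10^10 / 3.52×10^14 = 2.49×10^-4 m = 0.0249 cm.

≈ 0.0249 cm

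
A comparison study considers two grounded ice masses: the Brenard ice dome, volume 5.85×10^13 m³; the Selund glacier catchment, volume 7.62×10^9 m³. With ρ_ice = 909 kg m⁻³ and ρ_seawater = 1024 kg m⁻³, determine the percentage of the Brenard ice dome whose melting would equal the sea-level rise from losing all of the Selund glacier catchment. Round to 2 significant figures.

Equal sea-level rise means equal mass of meltwater, i.e. equal mass of ice lost.
Ice mass of Selund: 6.927×10^12 kg; ice mass of Brenard: 5.318×10^16 kg.
Fraction required = 6.927×10^12 / 5.318×10^16 = 1.30×10^-4 → 0.013 %.

≈ 0.013 %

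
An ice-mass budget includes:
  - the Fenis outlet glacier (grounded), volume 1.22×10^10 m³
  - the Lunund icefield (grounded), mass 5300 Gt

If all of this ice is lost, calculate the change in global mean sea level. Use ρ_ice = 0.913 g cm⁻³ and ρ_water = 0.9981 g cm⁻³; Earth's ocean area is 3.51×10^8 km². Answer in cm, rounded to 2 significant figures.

Fenis: 1.22×10^10 m³ × (913/998.1) = 1.116×10^10 m³ of water.
Lunund: 5300 Gt = 5.300×10^15 kg; dividing by ρ_w = 0.9981 g cm⁻³ = 998.1 kg m⁻³ gives 5.310×10^12 m³ of water.
Total added water ≈ 5.321×10^12 m³ over 3.51×10^14 m² → Δh = 0.0152 m = 1.5 cm.

≈ 1.5 cm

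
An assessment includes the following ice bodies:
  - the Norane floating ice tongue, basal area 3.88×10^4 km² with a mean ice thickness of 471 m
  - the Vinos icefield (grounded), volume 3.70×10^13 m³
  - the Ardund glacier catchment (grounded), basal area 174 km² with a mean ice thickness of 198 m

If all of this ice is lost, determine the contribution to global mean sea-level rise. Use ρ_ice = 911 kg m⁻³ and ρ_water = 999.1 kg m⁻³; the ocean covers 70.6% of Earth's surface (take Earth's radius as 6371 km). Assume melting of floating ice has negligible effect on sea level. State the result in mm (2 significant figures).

The Norane floating ice tongue is floating and already displaces its own weight of water, so its melt adds essentially nothing to sea level.
Vinos: 3.70×10^13 m³ × (911/999.1) = 3.374×10^13 m³ of water.
Ardund: ice volume = 174 km² × 198 m = 34.45 km³; 34.45 × (911/999.1) = 31.41 km³ of water.
Total added water ≈ 3.377×10^13 m³ over 3.60×10^14 m² → Δh = 0.0938 m = 94 mm.

≈ 94 mm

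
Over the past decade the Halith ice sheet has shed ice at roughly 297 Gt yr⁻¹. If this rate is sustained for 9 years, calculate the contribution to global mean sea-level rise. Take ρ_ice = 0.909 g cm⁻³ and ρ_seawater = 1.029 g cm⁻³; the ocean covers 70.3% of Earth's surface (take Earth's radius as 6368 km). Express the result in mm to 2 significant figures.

≈ 7.3 mm

Total mass lost = 297 Gt/yr × 9 yr = 2673 Gt = 2.673×10^15 kg.
ρ_w = 1.029 g cm⁻³ = 1029 kg m⁻³, so water volume = 2.673×10^15 / 1029 = 2.598×10^12 m³.
Δh = 2.598×10^12 / 3.58×10^14 = 7.25×10^-3 m = 7.3 mm.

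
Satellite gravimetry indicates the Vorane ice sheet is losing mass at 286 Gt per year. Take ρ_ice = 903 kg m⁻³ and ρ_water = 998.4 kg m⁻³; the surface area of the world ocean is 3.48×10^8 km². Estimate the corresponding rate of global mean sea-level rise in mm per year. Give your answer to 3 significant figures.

ρ_w = 998.4 kg m⁻³. Annual water volume added = 286 Gt / ρ_w = 2.860×10^14 kg / 998.4 kg m⁻³ = 2.865×10^11 m³.
Δh per year = 2.865×10^11 / 3.48×10^14 = 8.23×10^-4 m = 0.823 mm.

≈ 0.823 mm/yr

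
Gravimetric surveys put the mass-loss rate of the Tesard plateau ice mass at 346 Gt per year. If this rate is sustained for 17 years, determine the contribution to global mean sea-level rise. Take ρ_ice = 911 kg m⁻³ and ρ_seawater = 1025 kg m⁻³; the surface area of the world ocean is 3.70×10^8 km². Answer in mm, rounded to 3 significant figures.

Total mass lost = 346 Gt/yr × 17 yr = 5882 Gt = 5.882×10^15 kg.
ρ_w = 1025 kg m⁻³, so water volume = 5.882×10^15 / 1025 = 5.739×10^12 m³.
Δh = 5.739×10^12 / 3.70×10^14 = 0.0155 m = 15.5 mm.

≈ 15.5 mm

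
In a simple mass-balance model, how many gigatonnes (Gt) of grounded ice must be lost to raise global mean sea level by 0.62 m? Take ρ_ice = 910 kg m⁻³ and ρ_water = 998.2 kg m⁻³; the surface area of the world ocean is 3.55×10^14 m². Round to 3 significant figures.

Required water volume = Δh × A = 0.62 m × 3.55×10^14 m² = 2.201×10^14 m³.
ρ_w = 998.2 kg m⁻³, so the mass of water = 2.201×10^14 m³ × 998.2 kg m⁻³ = 2.197×10^17 kg = 2.20×10^5 Gt (and the same mass of ice, by conservation).

≈ 2.20×10^5 Gt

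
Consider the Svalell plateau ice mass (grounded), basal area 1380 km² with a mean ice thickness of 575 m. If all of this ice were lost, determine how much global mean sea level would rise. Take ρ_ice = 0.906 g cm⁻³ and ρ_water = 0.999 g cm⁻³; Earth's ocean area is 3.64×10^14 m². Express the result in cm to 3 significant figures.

Svalell: ice volume = 1380 km² × 575 m = 793.5 km³; 793.5 × (906/999) = 719.6 km³ of water.
Spread over 3.64×10^14 m² of ocean, Δh = 7.196×10^11 / 3.64×10^14 = 1.98×10^-3 m = 0.198 cm.

≈ 0.198 cm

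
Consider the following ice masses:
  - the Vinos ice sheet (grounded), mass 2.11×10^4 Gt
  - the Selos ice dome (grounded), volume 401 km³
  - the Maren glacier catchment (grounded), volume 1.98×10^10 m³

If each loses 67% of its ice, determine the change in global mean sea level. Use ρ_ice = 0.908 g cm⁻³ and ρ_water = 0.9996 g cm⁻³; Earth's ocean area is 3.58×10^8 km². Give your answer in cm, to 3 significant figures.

Vinos: 0.67 × 2.11×10^4 Gt = 1.414×10^16 kg; dividing by ρ_w = 0.9996 g cm⁻³ = 999.6 kg m⁻³ gives 1.414×10^13 m³ of water.
Selos: 0.67 × 401 km³ × (908/999.6) = 244.0 km³ of water.
Maren: 0.67 × 1.98×10^10 m³ × (908/999.6) = 1.205×10^10 m³ of water.
Total added water ≈ 1.440×10^13 m³ over 3.58×10^14 m² → Δh = 0.0402 m = 4.02 cm.

≈ 4.02 cm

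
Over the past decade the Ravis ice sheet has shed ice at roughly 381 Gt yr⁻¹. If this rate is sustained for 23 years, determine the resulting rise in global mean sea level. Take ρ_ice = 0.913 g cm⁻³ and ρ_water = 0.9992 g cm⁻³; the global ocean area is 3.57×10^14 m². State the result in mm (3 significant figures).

Total mass lost = 381 Gt/yr × 23 yr = 8763 Gt = 8.763×10^15 kg.
ρ_w = 0.9992 g cm⁻³ = 999.2 kg m⁻³, so water volume = 8.763×10^15 / 999.2 = 8.770×10^12 m³.
Δh = 8.770×10^12 / 3.57×10^14 = 0.0246 m = 24.6 mm.

≈ 24.6 mm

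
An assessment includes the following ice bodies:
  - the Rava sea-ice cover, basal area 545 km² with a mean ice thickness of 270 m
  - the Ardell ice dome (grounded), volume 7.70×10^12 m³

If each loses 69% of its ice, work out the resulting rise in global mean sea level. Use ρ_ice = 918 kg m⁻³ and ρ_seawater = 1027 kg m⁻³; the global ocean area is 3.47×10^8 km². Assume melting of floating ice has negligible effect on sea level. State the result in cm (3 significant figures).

The Rava sea-ice cover is floating and already displaces its own weight of water, so its melt adds essentially nothing to sea level.
Ardell: 0.69 × 7.70×10^12 m³ × (918/1027) = 4.749×10^12 m³ of water.
Total added water ≈ 4.749×10^12 m³ over 3.47×10^14 m² → Δh = 0.0137 m = 1.37 cm.

≈ 1.37 cm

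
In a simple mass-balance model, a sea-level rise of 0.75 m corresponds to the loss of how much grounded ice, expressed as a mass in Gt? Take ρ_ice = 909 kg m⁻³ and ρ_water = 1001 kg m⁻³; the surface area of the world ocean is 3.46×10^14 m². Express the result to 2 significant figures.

≈ 2.6×10^5 Gt

Required water volume = Δh × A = 0.75 m × 3.46×10^14 m² = 2.595×10^14 m³.
ρ_w = 1001 kg m⁻³, so the mass of water = 2.595×10^14 m³ × 1001 kg m⁻³ = 2.598×10^17 kg = 2.6×10^5 Gt (and the same mass of ice, by conservation).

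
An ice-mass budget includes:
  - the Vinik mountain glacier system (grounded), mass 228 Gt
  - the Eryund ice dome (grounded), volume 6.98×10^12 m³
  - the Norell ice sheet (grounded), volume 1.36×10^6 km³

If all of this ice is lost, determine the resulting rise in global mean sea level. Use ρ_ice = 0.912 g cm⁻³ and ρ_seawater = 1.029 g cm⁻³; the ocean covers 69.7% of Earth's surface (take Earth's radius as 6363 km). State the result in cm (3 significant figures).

≈ 342 cm

Vinik: 228 Gt = 2.280×10^14 kg; dividing by ρ_w = 1.029 g cm⁻³ = 1029 kg m⁻³ gives 2.216×10^11 m³ of water.
Eryund: 6.98×10^12 m³ × (912/1029) = 6.186×10^12 m³ of water.
Norell: 1.36×10^6 km³ × (912/1029) = 1.205×10^6 km³ of water.
Total added water ≈ 1.212×10^15 m³ over 3.55×10^14 m² → Δh = 3.42 m = 342 cm.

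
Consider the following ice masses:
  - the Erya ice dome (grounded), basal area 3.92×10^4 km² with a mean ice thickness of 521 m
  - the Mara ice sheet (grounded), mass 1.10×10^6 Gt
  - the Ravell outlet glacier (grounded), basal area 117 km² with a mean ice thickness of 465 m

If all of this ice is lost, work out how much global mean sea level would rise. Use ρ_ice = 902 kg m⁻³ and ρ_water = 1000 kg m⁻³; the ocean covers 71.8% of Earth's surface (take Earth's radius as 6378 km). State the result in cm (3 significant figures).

≈ 305 cm

Erya: ice volume = 3.92×10^4 km² × 521 m = 2.042×10^4 km³; 2.042×10^4 × (902/1000) = 1.842×10^4 km³ of water.
Mara: 1.10×10^6 Gt = 1.100×10^18 kg; dividing by ρ_w = 1000 kg m⁻³ gives 1.100×10^15 m³ of water.
Ravell: ice volume = 117 km² × 465 m = 54.41 km³; 54.41 × (902/1000) = 49.07 km³ of water.
Total added water ≈ 1.118×10^15 m³ over 3.67×10^14 m² → Δh = 3.05 m = 305 cm.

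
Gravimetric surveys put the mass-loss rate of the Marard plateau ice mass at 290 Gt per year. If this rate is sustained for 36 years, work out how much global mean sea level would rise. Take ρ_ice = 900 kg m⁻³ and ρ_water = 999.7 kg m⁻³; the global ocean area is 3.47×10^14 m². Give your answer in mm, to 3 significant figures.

≈ 30.1 mm

Total mass lost = 290 Gt/yr × 36 yr = 1.044×10^4 Gt = 1.044×10^16 kg.
ρ_w = 999.7 kg m⁻³, so water volume = 1.044×10^16 / 999.7 = 1.044×10^13 m³.
Δh = 1.044×10^13 / 3.47×10^14 = 0.0301 m = 30.1 mm.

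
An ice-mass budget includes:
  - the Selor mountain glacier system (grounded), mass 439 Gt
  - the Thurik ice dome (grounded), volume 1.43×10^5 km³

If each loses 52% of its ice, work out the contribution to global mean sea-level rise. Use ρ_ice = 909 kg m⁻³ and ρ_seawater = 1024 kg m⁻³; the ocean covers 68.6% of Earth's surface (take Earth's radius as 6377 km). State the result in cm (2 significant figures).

Selor: 0.52 × 439 Gt = 2.283×10^14 kg; dividing by ρ_w = 1024 kg m⁻³ gives 2.229×10^11 m³ of water.
Thurik: 0.52 × 1.43×10^5 km³ × (909/1024) = 6.601×10^4 km³ of water.
Total added water ≈ 6.623×10^13 m³ over 3.51×10^14 m² → Δh = 0.189 m = 19 cm.

≈ 19 cm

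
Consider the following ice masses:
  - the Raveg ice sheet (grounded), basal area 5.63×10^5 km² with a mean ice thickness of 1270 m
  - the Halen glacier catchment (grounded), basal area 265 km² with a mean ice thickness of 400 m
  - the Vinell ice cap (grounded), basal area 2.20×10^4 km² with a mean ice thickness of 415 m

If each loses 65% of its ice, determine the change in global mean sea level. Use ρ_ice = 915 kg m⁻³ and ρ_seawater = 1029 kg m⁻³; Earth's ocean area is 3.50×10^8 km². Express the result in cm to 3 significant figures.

≈ 120 cm

Raveg: ice volume = 5.63×10^5 km² × 1270 m = 7.150×10^5 km³; 0.65 × 7.150×10^5 × (915/1029) = 4.133×10^5 km³ of water.
Halen: ice volume = 265 km² × 400 m = 106.0 km³; 0.65 × 106.0 × (915/1029) = 61.27 km³ of water.
Vinell: ice volume = 2.20×10^4 km² × 415 m = 9130 km³; 0.65 × 9130 × (915/1029) = 5277 km³ of water.
Total added water ≈ 4.186×10^14 m³ over 3.50×10^14 m² → Δh = 1.20 m = 120 cm.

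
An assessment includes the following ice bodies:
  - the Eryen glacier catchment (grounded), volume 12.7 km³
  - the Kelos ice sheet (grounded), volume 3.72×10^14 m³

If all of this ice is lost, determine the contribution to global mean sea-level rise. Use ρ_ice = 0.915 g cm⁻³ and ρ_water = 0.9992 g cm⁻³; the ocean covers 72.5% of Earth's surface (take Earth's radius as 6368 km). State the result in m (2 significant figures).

≈ 0.92 m

Eryen: 12.7 km³ × (915/999.2) = 11.63 km³ of water.
Kelos: 3.72×10^14 m³ × (915/999.2) = 3.407×10^14 m³ of water.
Total added water ≈ 3.407×10^14 m³ over 3.69×10^14 m² → Δh = 0.922 m.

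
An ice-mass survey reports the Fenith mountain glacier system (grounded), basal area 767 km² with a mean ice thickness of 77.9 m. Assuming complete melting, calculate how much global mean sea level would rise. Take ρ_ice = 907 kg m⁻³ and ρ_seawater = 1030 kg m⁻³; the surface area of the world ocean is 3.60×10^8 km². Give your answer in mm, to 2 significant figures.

≈ 0.15 mm

Fenith: ice volume = 767 km² × 77.9 m = 59.75 km³; 59.75 × (907/1030) = 52.61 km³ of water.
Spread over 3.60×10^14 m² of ocean, Δh = 5.261×10^10 / 3.60×10^14 = 1.46×10^-4 m = 0.15 mm.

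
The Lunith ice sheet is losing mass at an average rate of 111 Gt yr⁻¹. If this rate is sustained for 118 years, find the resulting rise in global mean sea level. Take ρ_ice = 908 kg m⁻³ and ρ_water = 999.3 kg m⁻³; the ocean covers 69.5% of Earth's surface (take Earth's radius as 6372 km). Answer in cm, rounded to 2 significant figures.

≈ 3.7 cm

Total mass lost = 111 Gt/yr × 118 yr = 1.310×10^4 Gt = 1.310×10^16 kg.
ρ_w = 999.3 kg m⁻³, so water volume = 1.310×10^16 / 999.3 = 1.311×10^13 m³.
Δh = 1.311×10^13 / 3.55×10^14 = 0.0370 m = 3.7 cm.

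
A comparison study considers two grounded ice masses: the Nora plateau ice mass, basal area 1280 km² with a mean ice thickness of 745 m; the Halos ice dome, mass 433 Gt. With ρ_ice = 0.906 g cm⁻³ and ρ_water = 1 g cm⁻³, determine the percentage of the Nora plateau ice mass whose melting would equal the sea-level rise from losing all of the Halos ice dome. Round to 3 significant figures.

Equal sea-level rise means equal mass of meltwater, i.e. equal mass of ice lost.
Ice mass of Halos: 4.330×10^14 kg; ice mass of Nora: 8.640×10^14 kg.
Fraction required = 4.330×10^14 / 8.640×10^14 = 0.501 → 50.1 %.

≈ 50.1 %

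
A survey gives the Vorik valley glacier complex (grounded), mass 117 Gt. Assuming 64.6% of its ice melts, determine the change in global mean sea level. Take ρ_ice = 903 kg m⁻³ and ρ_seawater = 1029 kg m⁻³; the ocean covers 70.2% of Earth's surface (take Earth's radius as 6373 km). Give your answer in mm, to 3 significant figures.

≈ 0.205 mm

Vorik: 0.646 × 117 Gt = 7.558×10^13 kg; dividing by ρ_w = 1029 kg m⁻³ gives 7.345×10^10 m³ of water.
Spread over 3.58×10^14 m² of ocean, Δh = 7.345×10^10 / 3.58×10^14 = 2.05×10^-4 m = 0.205 mm.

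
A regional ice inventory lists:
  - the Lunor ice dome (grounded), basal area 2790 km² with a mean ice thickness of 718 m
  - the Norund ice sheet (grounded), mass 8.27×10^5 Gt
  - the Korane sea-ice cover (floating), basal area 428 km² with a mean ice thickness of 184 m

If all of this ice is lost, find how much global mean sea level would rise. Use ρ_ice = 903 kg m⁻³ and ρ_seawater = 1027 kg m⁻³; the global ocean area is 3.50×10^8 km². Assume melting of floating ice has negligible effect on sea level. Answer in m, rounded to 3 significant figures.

Lunor: ice volume = 2790 km² × 718 m = 2003 km³; 2003 × (903/1027) = 1761 km³ of water.
Norund: 8.27×10^5 Gt = 8.270×10^17 kg; dividing by ρ_w = 1027 kg m⁻³ gives 8.053×10^14 m³ of water.
The Korane sea-ice cover is floating and already displaces its own weight of water, so its melt adds essentially nothing to sea level.
Total added water ≈ 8.070×10^14 m³ over 3.50×10^14 m² → Δh = 2.31 m.

≈ 2.31 m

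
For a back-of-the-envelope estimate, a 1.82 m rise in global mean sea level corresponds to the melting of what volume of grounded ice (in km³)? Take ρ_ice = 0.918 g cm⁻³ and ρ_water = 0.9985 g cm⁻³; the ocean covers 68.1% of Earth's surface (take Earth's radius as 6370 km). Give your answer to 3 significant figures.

≈ 6.87×10^5 km³

Required water volume = Δh × A = 1.82 m × 3.47×10^14 m² = 6.320×10^14 m³ = 6.320×10^5 km³.
Ice volume = water volume × ρ_w/ρ_ice = 6.320×10^5 × 998.5/918 = 6.87×10^5 km³.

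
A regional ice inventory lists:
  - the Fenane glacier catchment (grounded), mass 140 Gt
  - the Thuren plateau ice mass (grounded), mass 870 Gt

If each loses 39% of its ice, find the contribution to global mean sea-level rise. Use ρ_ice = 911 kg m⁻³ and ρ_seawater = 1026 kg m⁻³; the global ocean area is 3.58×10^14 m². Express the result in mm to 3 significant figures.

≈ 1.07 mm

Fenane: 0.39 × 140 Gt = 5.460×10^13 kg; dividing by ρ_w = 1026 kg m⁻³ gives 5.322×10^10 m³ of water.
Thuren: 0.39 × 870 Gt = 3.393×10^14 kg; dividing by ρ_w = 1026 kg m⁻³ gives 3.307×10^11 m³ of water.
Total added water ≈ 3.839×10^11 m³ over 3.58×10^14 m² → Δh = 1.07×10^-3 m = 1.07 mm.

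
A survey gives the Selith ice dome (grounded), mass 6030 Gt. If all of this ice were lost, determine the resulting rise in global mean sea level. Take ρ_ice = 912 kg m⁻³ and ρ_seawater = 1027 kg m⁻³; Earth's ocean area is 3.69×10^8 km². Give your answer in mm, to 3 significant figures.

≈ 15.9 mm

Selith: 6030 Gt = 6.030×10^15 kg; dividing by ρ_w = 1027 kg m⁻³ gives 5.871×10^12 m³ of water.
Spread over 3.69×10^14 m² of ocean, Δh = 5.871×10^12 / 3.69×10^14 = 0.0159 m = 15.9 mm.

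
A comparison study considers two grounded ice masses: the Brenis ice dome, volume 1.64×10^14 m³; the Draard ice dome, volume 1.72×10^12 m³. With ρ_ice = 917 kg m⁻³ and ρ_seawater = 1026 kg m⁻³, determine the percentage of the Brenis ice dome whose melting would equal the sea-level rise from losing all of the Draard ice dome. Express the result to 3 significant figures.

≈ 1.05 %

Equal sea-level rise means equal mass of meltwater, i.e. equal mass of ice lost.
Ice mass of Draard: 1.577×10^15 kg; ice mass of Brenis: 1.504×10^17 kg.
Fraction required = 1.577×10^15 / 1.504×10^17 = 0.0105 → 1.05 %.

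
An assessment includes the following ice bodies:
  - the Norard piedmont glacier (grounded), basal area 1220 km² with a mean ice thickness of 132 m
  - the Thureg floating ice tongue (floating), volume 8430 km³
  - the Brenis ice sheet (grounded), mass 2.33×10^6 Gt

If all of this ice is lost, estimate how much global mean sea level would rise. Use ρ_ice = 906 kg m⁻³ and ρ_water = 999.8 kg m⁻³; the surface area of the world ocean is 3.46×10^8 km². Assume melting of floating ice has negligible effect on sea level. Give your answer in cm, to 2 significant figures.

≈ 670 cm

Norard: ice volume = 1220 km² × 132 m = 161.0 km³; 161.0 × (906/999.8) = 145.9 km³ of water.
The Thureg floating ice tongue is floating and already displaces its own weight of water, so its melt adds essentially nothing to sea level.
Brenis: 2.33×10^6 Gt = 2.330×10^18 kg; dividing by ρ_w = 999.8 kg m⁻³ gives 2.330×10^15 m³ of water.
Total added water ≈ 2.331×10^15 m³ over 3.46×10^14 m² → Δh = 6.74 m = 670 cm.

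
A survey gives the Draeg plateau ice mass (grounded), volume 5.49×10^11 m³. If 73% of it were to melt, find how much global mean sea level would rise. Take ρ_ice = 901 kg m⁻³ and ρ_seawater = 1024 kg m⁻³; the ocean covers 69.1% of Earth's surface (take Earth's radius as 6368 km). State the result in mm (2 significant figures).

Draeg: 0.73 × 5.49×10^11 m³ × (901/1024) = 3.526×10^11 m³ of water.
Spread over 3.52×10^14 m² of ocean, Δh = 3.526×10^11 / 3.52×10^14 = 1.00×10^-3 m = 1.0 mm.

≈ 1.0 mm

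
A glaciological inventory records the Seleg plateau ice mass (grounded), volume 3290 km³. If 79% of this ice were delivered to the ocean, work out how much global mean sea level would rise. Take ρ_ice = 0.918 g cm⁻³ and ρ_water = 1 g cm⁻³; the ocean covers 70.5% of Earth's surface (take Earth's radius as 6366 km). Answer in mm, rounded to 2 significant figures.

Seleg: 0.79 × 3290 km³ × (918/1000) = 2386 km³ of water.
Spread over 3.59×10^14 m² of ocean, Δh = 2.386×10^12 / 3.59×10^14 = 6.65×10^-3 m = 6.6 mm.

≈ 6.6 mm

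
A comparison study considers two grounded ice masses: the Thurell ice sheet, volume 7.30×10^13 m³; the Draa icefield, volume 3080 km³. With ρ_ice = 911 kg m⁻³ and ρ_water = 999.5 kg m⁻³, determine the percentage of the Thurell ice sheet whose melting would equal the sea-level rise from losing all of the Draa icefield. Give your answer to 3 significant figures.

Equal sea-level rise means equal mass of meltwater, i.e. equal mass of ice lost.
Ice mass of Draa: 2.806×10^15 kg; ice mass of Thurell: 6.650×10^16 kg.
Fraction required = 2.806×10^15 / 6.650×10^16 = 0.0422 → 4.22 %.

≈ 4.22 %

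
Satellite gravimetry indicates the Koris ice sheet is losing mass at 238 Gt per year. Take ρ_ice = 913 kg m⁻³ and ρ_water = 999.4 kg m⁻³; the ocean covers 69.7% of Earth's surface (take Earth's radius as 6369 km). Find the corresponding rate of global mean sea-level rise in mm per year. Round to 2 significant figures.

ρ_w = 999.4 kg m⁻³. Annual water volume added = 238 Gt / ρ_w = 2.380×10^14 kg / 999.4 kg m⁻³ = 2.381×10^11 m³.
Δh per year = 2.381×10^11 / 3.55×10^14 = 6.70×10^-4 m = 0.67 mm.

≈ 0.67 mm/yr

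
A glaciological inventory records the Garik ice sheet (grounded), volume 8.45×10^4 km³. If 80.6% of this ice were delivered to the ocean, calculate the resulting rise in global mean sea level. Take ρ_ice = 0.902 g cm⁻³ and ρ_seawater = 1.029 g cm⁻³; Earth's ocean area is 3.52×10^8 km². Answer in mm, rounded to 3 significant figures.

Garik: 0.806 × 8.45×10^4 km³ × (902/1029) = 5.970×10^4 km³ of water.
Spread over 3.52×10^14 m² of ocean, Δh = 5.970×10^13 / 3.52×10^14 = 0.170 m = 170 mm.

≈ 170 mm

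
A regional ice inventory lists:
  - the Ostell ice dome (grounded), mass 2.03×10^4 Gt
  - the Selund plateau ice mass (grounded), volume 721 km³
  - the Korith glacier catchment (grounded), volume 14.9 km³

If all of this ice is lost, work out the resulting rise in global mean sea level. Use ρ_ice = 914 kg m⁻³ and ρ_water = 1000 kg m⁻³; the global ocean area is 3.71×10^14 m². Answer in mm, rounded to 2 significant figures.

Ostell: 2.03×10^4 Gt = 2.030×10^16 kg; dividing by ρ_w = 1000 kg m⁻³ gives 2.030×10^13 m³ of water.
Selund: 721 km³ × (914/1000) = 659.0 km³ of water.
Korith: 14.9 km³ × (914/1000) = 13.62 km³ of water.
Total added water ≈ 2.097×10^13 m³ over 3.71×10^14 m² → Δh = 0.0565 m = 57 mm.

≈ 57 mm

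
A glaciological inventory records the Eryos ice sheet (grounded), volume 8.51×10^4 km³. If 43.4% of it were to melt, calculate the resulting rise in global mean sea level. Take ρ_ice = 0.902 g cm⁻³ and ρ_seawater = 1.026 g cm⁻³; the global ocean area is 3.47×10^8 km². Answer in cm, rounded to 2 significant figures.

Eryos: 0.434 × 8.51×10^4 km³ × (902/1026) = 3.247×10^4 km³ of water.
Spread over 3.47×10^14 m² of ocean, Δh = 3.247×10^13 / 3.47×10^14 = 0.0936 m = 9.4 cm.

≈ 9.4 cm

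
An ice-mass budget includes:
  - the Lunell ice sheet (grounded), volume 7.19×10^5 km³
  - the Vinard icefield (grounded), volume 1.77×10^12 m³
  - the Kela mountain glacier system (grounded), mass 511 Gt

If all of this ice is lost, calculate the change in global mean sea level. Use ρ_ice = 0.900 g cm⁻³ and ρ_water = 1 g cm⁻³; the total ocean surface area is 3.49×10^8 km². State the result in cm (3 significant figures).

≈ 186 cm

Lunell: 7.19×10^5 km³ × (900/1000) = 6.471×10^5 km³ of water.
Vinard: 1.77×10^12 m³ × (900/1000) = 1.593×10^12 m³ of water.
Kela: 511 Gt = 5.110×10^14 kg; dividing by ρ_w = 1 g cm⁻³ = 1000 kg m⁻³ gives 5.110×10^11 m³ of water.
Total added water ≈ 6.492×10^14 m³ over 3.49×10^14 m² → Δh = 1.86 m = 186 cm.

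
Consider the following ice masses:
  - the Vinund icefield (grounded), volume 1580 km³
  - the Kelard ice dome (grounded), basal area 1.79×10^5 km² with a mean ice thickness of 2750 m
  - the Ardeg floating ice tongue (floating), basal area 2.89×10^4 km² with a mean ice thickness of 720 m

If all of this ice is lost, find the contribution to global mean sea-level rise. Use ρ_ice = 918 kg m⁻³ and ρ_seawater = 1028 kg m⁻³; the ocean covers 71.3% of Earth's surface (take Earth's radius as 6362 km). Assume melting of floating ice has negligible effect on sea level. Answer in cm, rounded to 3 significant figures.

Vinund: 1580 km³ × (918/1028) = 1411 km³ of water.
Kelard: ice volume = 1.79×10^5 km² × 2750 m = 4.922×10^5 km³; 4.922×10^5 × (918/1028) = 4.396×10^5 km³ of water.
The Ardeg floating ice tongue is floating and already displaces its own weight of water, so its melt adds essentially nothing to sea level.
Total added water ≈ 4.410×10^14 m³ over 3.63×10^14 m² → Δh = 1.22 m = 122 cm.

≈ 122 cm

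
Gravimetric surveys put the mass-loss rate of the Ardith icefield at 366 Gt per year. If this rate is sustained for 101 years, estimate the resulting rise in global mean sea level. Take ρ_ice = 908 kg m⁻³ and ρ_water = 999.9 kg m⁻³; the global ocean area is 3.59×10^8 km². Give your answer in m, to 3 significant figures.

Total mass lost = 366 Gt/yr × 101 yr = 3.697×10^4 Gt = 3.697×10^16 kg.
ρ_w = 999.9 kg m⁻³, so water volume = 3.697×10^16 / 999.9 = 3.697×10^13 m³.
Δh = 3.697×10^13 / 3.59×10^14 = 0.103 m.

≈ 0.103 m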